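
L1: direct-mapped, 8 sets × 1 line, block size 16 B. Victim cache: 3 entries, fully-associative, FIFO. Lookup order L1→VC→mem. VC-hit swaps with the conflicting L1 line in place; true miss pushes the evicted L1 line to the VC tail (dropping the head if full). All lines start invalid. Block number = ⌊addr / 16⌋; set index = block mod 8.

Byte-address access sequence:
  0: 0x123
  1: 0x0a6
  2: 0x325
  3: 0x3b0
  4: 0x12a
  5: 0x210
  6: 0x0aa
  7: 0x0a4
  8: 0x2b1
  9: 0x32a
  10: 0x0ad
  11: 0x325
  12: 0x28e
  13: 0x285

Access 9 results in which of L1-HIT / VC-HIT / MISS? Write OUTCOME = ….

OUTCOME = VC-HIT

0: 0x123 (blk 18, set 2) → MISS  vc=[]
1: 0xa6 (blk 10, set 2) → MISS  vc=[18]
2: 0x325 (blk 50, set 2) → MISS  vc=[18, 10]
3: 0x3b0 (blk 59, set 3) → MISS  vc=[18, 10]
4: 0x12a (blk 18, set 2) → VC-HIT  vc=[50, 10]
5: 0x210 (blk 33, set 1) → MISS  vc=[50, 10]
6: 0xaa (blk 10, set 2) → VC-HIT  vc=[50, 18]
7: 0xa4 (blk 10, set 2) → L1-HIT  vc=[50, 18]
8: 0x2b1 (blk 43, set 3) → MISS  vc=[50, 18, 59]
9: 0x32a (blk 50, set 2) → VC-HIT  vc=[10, 18, 59]
10: 0xad (blk 10, set 2) → VC-HIT  vc=[50, 18, 59]
11: 0x325 (blk 50, set 2) → VC-HIT  vc=[10, 18, 59]
12: 0x28e (blk 40, set 0) → MISS  vc=[10, 18, 59]
13: 0x285 (blk 40, set 0) → L1-HIT  vc=[10, 18, 59]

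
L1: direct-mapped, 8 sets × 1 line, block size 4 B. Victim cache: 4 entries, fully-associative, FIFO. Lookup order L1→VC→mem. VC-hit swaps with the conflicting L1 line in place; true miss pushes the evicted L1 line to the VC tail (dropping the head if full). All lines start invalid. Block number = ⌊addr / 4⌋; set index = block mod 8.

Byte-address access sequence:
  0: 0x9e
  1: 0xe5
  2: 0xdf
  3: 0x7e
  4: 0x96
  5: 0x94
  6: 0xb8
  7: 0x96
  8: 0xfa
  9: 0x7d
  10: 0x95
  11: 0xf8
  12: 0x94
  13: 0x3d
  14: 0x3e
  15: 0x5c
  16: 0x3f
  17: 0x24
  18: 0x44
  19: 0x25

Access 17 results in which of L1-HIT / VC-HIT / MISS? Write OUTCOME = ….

#0 0x9e→b39/s7 MISS; vc=[]
#1 0xe5→b57/s1 MISS; vc=[]
#2 0xdf→b55/s7 MISS; vc=[39]
#3 0x7e→b31/s7 MISS; vc=[39,55]
#4 0x96→b37/s5 MISS; vc=[39,55]
#5 0x94→b37/s5 L1-HIT; vc=[39,55]
#6 0xb8→b46/s6 MISS; vc=[39,55]
#7 0x96→b37/s5 L1-HIT; vc=[39,55]
#8 0xfa→b62/s6 MISS; vc=[39,55,46]
#9 0x7d→b31/s7 L1-HIT; vc=[39,55,46]
#10 0x95→b37/s5 L1-HIT; vc=[39,55,46]
#11 0xf8→b62/s6 L1-HIT; vc=[39,55,46]
#12 0x94→b37/s5 L1-HIT; vc=[39,55,46]
#13 0x3d→b15/s7 MISS; vc=[39,55,46,31]
#14 0x3e→b15/s7 L1-HIT; vc=[39,55,46,31]
#15 0x5c→b23/s7 MISS; vc=[55,46,31,15]
#16 0x3f→b15/s7 VC-HIT; vc=[55,46,31,23]
#17 0x24→b9/s1 MISS; vc=[46,31,23,57]
#18 0x44→b17/s1 MISS; vc=[31,23,57,9]
#19 0x25→b9/s1 VC-HIT; vc=[31,23,57,17]

OUTCOME = MISS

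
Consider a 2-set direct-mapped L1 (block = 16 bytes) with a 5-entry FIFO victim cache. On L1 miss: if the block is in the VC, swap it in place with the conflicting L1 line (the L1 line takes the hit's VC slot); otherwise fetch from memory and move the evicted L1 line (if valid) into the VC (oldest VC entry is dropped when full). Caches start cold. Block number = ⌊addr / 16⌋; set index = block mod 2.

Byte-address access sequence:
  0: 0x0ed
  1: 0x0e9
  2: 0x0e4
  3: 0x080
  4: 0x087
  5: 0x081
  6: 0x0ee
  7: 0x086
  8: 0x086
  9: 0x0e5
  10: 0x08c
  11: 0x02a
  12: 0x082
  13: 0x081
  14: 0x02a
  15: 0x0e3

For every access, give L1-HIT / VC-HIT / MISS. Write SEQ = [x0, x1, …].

SEQ = [MISS, L1-HIT, L1-HIT, MISS, L1-HIT, L1-HIT, VC-HIT, VC-HIT, L1-HIT, VC-HIT, VC-HIT, MISS, VC-HIT, L1-HIT, VC-HIT, VC-HIT]

0: 0xed (blk 14, set 0) → MISS  vc=[]
1: 0xe9 (blk 14, set 0) → L1-HIT  vc=[]
2: 0xe4 (blk 14, set 0) → L1-HIT  vc=[]
3: 0x80 (blk 8, set 0) → MISS  vc=[14]
4: 0x87 (blk 8, set 0) → L1-HIT  vc=[14]
5: 0x81 (blk 8, set 0) → L1-HIT  vc=[14]
6: 0xee (blk 14, set 0) → VC-HIT  vc=[8]
7: 0x86 (blk 8, set 0) → VC-HIT  vc=[14]
8: 0x86 (blk 8, set 0) → L1-HIT  vc=[14]
9: 0xe5 (blk 14, set 0) → VC-HIT  vc=[8]
10: 0x8c (blk 8, set 0) → VC-HIT  vc=[14]
11: 0x2a (blk 2, set 0) → MISS  vc=[14, 8]
12: 0x82 (blk 8, set 0) → VC-HIT  vc=[14, 2]
13: 0x81 (blk 8, set 0) → L1-HIT  vc=[14, 2]
14: 0x2a (blk 2, set 0) → VC-HIT  vc=[14, 8]
15: 0xe3 (blk 14, set 0) → VC-HIT  vc=[2, 8]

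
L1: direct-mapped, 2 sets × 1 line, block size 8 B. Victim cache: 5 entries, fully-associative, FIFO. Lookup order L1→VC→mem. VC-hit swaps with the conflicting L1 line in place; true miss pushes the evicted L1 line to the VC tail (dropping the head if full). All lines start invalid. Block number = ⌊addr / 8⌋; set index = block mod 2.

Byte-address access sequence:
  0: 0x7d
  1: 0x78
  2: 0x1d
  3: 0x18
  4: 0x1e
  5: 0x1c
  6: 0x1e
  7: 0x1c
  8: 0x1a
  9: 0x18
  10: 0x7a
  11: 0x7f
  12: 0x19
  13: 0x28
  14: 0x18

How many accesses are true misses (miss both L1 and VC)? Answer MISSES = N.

#0 0x7d→b15/s1 MISS; vc=[]
#1 0x78→b15/s1 L1-HIT; vc=[]
#2 0x1d→b3/s1 MISS; vc=[15]
#3 0x18→b3/s1 L1-HIT; vc=[15]
#4 0x1e→b3/s1 L1-HIT; vc=[15]
#5 0x1c→b3/s1 L1-HIT; vc=[15]
#6 0x1e→b3/s1 L1-HIT; vc=[15]
#7 0x1c→b3/s1 L1-HIT; vc=[15]
#8 0x1a→b3/s1 L1-HIT; vc=[15]
#9 0x18→b3/s1 L1-HIT; vc=[15]
#10 0x7a→b15/s1 VC-HIT; vc=[3]
#11 0x7f→b15/s1 L1-HIT; vc=[3]
#12 0x19→b3/s1 VC-HIT; vc=[15]
#13 0x28→b5/s1 MISS; vc=[15,3]
#14 0x18→b3/s1 VC-HIT; vc=[15,5]

MISSES = 3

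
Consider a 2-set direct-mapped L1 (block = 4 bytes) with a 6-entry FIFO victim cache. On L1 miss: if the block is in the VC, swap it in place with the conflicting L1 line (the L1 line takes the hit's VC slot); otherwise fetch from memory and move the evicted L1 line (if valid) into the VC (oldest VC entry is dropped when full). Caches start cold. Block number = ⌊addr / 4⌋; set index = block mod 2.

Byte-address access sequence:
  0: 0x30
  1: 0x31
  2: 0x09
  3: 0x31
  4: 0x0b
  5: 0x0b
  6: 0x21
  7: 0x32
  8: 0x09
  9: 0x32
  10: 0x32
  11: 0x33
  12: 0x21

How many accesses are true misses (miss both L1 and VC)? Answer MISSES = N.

  [0] addr=0x30 blk=12 s=0: MISS | VC []
  [1] addr=0x31 blk=12 s=0: L1-HIT | VC []
  [2] addr=0x9 blk=2 s=0: MISS | VC [12]
  [3] addr=0x31 blk=12 s=0: VC-HIT | VC [2]
  [4] addr=0xb blk=2 s=0: VC-HIT | VC [12]
  [5] addr=0xb blk=2 s=0: L1-HIT | VC [12]
  [6] addr=0x21 blk=8 s=0: MISS | VC [12, 2]
  [7] addr=0x32 blk=12 s=0: VC-HIT | VC [8, 2]
  [8] addr=0x9 blk=2 s=0: VC-HIT | VC [8, 12]
  [9] addr=0x32 blk=12 s=0: VC-HIT | VC [8, 2]
  [10] addr=0x32 blk=12 s=0: L1-HIT | VC [8, 2]
  [11] addr=0x33 blk=12 s=0: L1-HIT | VC [8, 2]
  [12] addr=0x21 blk=8 s=0: VC-HIT | VC [12, 2]

MISSES = 3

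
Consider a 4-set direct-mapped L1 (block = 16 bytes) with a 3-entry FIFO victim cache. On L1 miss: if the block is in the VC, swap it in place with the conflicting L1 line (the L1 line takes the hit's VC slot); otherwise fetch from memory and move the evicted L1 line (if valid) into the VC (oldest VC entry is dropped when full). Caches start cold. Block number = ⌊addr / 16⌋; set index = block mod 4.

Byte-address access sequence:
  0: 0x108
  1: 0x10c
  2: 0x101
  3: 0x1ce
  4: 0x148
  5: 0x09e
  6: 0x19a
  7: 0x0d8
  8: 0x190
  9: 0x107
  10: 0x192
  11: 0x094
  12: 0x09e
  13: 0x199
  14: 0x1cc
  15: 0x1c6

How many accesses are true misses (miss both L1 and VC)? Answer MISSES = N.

MISSES = 8

#0 0x108→b16/s0 MISS; vc=[]
#1 0x10c→b16/s0 L1-HIT; vc=[]
#2 0x101→b16/s0 L1-HIT; vc=[]
#3 0x1ce→b28/s0 MISS; vc=[16]
#4 0x148→b20/s0 MISS; vc=[16,28]
#5 0x9e→b9/s1 MISS; vc=[16,28]
#6 0x19a→b25/s1 MISS; vc=[16,28,9]
#7 0xd8→b13/s1 MISS; vc=[28,9,25]
#8 0x190→b25/s1 VC-HIT; vc=[28,9,13]
#9 0x107→b16/s0 MISS; vc=[9,13,20]
#10 0x192→b25/s1 L1-HIT; vc=[9,13,20]
#11 0x94→b9/s1 VC-HIT; vc=[25,13,20]
#12 0x9e→b9/s1 L1-HIT; vc=[25,13,20]
#13 0x199→b25/s1 VC-HIT; vc=[9,13,20]
#14 0x1cc→b28/s0 MISS; vc=[13,20,16]
#15 0x1c6→b28/s0 L1-HIT; vc=[13,20,16]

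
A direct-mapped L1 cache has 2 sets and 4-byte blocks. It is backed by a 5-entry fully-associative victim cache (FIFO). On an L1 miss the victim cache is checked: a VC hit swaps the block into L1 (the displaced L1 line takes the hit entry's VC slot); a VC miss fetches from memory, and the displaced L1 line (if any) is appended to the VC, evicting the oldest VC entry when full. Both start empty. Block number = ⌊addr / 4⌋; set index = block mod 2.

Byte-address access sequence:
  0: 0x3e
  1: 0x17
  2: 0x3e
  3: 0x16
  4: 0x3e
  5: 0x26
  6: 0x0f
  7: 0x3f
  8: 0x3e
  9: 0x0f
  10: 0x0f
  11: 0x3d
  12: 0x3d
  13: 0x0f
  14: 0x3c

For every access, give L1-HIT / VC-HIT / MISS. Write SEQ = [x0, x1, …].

0: 0x3e (blk 15, set 1) → MISS  vc=[]
1: 0x17 (blk 5, set 1) → MISS  vc=[15]
2: 0x3e (blk 15, set 1) → VC-HIT  vc=[5]
3: 0x16 (blk 5, set 1) → VC-HIT  vc=[15]
4: 0x3e (blk 15, set 1) → VC-HIT  vc=[5]
5: 0x26 (blk 9, set 1) → MISS  vc=[5, 15]
6: 0xf (blk 3, set 1) → MISS  vc=[5, 15, 9]
7: 0x3f (blk 15, set 1) → VC-HIT  vc=[5, 3, 9]
8: 0x3e (blk 15, set 1) → L1-HIT  vc=[5, 3, 9]
9: 0xf (blk 3, set 1) → VC-HIT  vc=[5, 15, 9]
10: 0xf (blk 3, set 1) → L1-HIT  vc=[5, 15, 9]
11: 0x3d (blk 15, set 1) → VC-HIT  vc=[5, 3, 9]
12: 0x3d (blk 15, set 1) → L1-HIT  vc=[5, 3, 9]
13: 0xf (blk 3, set 1) → VC-HIT  vc=[5, 15, 9]
14: 0x3c (blk 15, set 1) → VC-HIT  vc=[5, 3, 9]

SEQ = [MISS, MISS, VC-HIT, VC-HIT, VC-HIT, MISS, MISS, VC-HIT, L1-HIT, VC-HIT, L1-HIT, VC-HIT, L1-HIT, VC-HIT, VC-HIT]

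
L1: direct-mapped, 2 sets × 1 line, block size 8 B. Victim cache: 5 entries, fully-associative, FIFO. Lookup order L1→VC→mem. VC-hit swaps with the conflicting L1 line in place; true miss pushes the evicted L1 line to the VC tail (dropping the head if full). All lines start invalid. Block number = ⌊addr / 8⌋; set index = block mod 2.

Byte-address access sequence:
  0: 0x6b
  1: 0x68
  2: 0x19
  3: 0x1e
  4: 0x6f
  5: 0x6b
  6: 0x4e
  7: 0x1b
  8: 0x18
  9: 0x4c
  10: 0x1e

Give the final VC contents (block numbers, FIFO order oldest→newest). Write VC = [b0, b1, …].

  [0] addr=0x6b blk=13 s=1: MISS | VC []
  [1] addr=0x68 blk=13 s=1: L1-HIT | VC []
  [2] addr=0x19 blk=3 s=1: MISS | VC [13]
  [3] addr=0x1e blk=3 s=1: L1-HIT | VC [13]
  [4] addr=0x6f blk=13 s=1: VC-HIT | VC [3]
  [5] addr=0x6b blk=13 s=1: L1-HIT | VC [3]
  [6] addr=0x4e blk=9 s=1: MISS | VC [3, 13]
  [7] addr=0x1b blk=3 s=1: VC-HIT | VC [9, 13]
  [8] addr=0x18 blk=3 s=1: L1-HIT | VC [9, 13]
  [9] addr=0x4c blk=9 s=1: VC-HIT | VC [3, 13]
  [10] addr=0x1e blk=3 s=1: VC-HIT | VC [9, 13]

VC = [9, 13]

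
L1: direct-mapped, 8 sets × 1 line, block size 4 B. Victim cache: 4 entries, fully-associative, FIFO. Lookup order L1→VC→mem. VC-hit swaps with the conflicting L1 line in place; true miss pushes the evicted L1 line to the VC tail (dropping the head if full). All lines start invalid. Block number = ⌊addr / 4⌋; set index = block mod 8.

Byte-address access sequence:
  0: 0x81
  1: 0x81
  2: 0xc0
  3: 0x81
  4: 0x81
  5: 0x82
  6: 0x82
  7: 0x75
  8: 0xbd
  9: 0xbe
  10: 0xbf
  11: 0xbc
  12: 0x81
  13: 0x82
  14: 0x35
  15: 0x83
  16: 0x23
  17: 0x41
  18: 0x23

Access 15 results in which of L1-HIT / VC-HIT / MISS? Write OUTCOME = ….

#0 0x81→b32/s0 MISS; vc=[]
#1 0x81→b32/s0 L1-HIT; vc=[]
#2 0xc0→b48/s0 MISS; vc=[32]
#3 0x81→b32/s0 VC-HIT; vc=[48]
#4 0x81→b32/s0 L1-HIT; vc=[48]
#5 0x82→b32/s0 L1-HIT; vc=[48]
#6 0x82→b32/s0 L1-HIT; vc=[48]
#7 0x75→b29/s5 MISS; vc=[48]
#8 0xbd→b47/s7 MISS; vc=[48]
#9 0xbe→b47/s7 L1-HIT; vc=[48]
#10 0xbf→b47/s7 L1-HIT; vc=[48]
#11 0xbc→b47/s7 L1-HIT; vc=[48]
#12 0x81→b32/s0 L1-HIT; vc=[48]
#13 0x82→b32/s0 L1-HIT; vc=[48]
#14 0x35→b13/s5 MISS; vc=[48,29]
#15 0x83→b32/s0 L1-HIT; vc=[48,29]
#16 0x23→b8/s0 MISS; vc=[48,29,32]
#17 0x41→b16/s0 MISS; vc=[48,29,32,8]
#18 0x23→b8/s0 VC-HIT; vc=[48,29,32,16]

OUTCOME = L1-HIT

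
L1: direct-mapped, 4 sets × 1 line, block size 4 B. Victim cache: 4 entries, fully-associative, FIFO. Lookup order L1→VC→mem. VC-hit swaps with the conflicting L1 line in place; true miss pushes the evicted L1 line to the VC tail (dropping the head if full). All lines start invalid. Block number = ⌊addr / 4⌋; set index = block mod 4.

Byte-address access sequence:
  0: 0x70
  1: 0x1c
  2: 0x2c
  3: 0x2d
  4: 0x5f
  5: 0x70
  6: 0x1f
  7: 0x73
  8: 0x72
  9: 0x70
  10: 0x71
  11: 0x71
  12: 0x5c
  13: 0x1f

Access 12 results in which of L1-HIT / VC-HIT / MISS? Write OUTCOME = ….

OUTCOME = VC-HIT

#0 0x70→b28/s0 MISS; vc=[]
#1 0x1c→b7/s3 MISS; vc=[]
#2 0x2c→b11/s3 MISS; vc=[7]
#3 0x2d→b11/s3 L1-HIT; vc=[7]
#4 0x5f→b23/s3 MISS; vc=[7,11]
#5 0x70→b28/s0 L1-HIT; vc=[7,11]
#6 0x1f→b7/s3 VC-HIT; vc=[23,11]
#7 0x73→b28/s0 L1-HIT; vc=[23,11]
#8 0x72→b28/s0 L1-HIT; vc=[23,11]
#9 0x70→b28/s0 L1-HIT; vc=[23,11]
#10 0x71→b28/s0 L1-HIT; vc=[23,11]
#11 0x71→b28/s0 L1-HIT; vc=[23,11]
#12 0x5c→b23/s3 VC-HIT; vc=[7,11]
#13 0x1f→b7/s3 VC-HIT; vc=[23,11]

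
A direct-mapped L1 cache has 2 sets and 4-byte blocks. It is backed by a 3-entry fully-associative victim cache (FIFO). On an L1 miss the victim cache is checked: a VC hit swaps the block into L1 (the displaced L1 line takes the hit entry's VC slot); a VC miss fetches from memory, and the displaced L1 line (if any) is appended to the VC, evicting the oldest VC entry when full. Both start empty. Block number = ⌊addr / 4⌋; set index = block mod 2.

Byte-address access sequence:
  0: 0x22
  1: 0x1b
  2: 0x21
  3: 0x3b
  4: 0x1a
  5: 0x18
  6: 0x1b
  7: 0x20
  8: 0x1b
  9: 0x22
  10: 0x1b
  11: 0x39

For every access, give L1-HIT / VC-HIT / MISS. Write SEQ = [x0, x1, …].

SEQ = [MISS, MISS, VC-HIT, MISS, VC-HIT, L1-HIT, L1-HIT, VC-HIT, VC-HIT, VC-HIT, VC-HIT, VC-HIT]

0: 0x22 (blk 8, set 0) → MISS  vc=[]
1: 0x1b (blk 6, set 0) → MISS  vc=[8]
2: 0x21 (blk 8, set 0) → VC-HIT  vc=[6]
3: 0x3b (blk 14, set 0) → MISS  vc=[6, 8]
4: 0x1a (blk 6, set 0) → VC-HIT  vc=[14, 8]
5: 0x18 (blk 6, set 0) → L1-HIT  vc=[14, 8]
6: 0x1b (blk 6, set 0) → L1-HIT  vc=[14, 8]
7: 0x20 (blk 8, set 0) → VC-HIT  vc=[14, 6]
8: 0x1b (blk 6, set 0) → VC-HIT  vc=[14, 8]
9: 0x22 (blk 8, set 0) → VC-HIT  vc=[14, 6]
10: 0x1b (blk 6, set 0) → VC-HIT  vc=[14, 8]
11: 0x39 (blk 14, set 0) → VC-HIT  vc=[6, 8]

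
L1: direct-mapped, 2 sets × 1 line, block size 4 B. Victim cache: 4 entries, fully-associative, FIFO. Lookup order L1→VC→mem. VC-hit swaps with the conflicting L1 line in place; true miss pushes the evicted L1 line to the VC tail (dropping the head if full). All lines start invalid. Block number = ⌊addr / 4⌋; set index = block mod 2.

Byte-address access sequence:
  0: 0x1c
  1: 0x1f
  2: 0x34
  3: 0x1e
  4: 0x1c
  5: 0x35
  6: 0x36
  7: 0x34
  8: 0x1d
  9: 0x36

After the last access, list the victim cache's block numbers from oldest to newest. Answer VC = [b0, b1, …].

#0 0x1c→b7/s1 MISS; vc=[]
#1 0x1f→b7/s1 L1-HIT; vc=[]
#2 0x34→b13/s1 MISS; vc=[7]
#3 0x1e→b7/s1 VC-HIT; vc=[13]
#4 0x1c→b7/s1 L1-HIT; vc=[13]
#5 0x35→b13/s1 VC-HIT; vc=[7]
#6 0x36→b13/s1 L1-HIT; vc=[7]
#7 0x34→b13/s1 L1-HIT; vc=[7]
#8 0x1d→b7/s1 VC-HIT; vc=[13]
#9 0x36→b13/s1 VC-HIT; vc=[7]

VC = [7]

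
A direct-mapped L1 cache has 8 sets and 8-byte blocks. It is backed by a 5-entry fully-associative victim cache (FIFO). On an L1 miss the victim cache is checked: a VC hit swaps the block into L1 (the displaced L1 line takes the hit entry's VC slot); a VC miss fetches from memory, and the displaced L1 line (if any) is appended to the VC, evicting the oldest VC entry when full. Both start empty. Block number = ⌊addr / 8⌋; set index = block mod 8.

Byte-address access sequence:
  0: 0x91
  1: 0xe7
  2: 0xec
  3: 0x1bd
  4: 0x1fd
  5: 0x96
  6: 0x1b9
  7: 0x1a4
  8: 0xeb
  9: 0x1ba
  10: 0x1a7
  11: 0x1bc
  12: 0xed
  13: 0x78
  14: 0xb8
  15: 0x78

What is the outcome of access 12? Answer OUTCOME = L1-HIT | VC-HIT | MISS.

OUTCOME = L1-HIT

#0 0x91→b18/s2 MISS; vc=[]
#1 0xe7→b28/s4 MISS; vc=[]
#2 0xec→b29/s5 MISS; vc=[]
#3 0x1bd→b55/s7 MISS; vc=[]
#4 0x1fd→b63/s7 MISS; vc=[55]
#5 0x96→b18/s2 L1-HIT; vc=[55]
#6 0x1b9→b55/s7 VC-HIT; vc=[63]
#7 0x1a4→b52/s4 MISS; vc=[63,28]
#8 0xeb→b29/s5 L1-HIT; vc=[63,28]
#9 0x1ba→b55/s7 L1-HIT; vc=[63,28]
#10 0x1a7→b52/s4 L1-HIT; vc=[63,28]
#11 0x1bc→b55/s7 L1-HIT; vc=[63,28]
#12 0xed→b29/s5 L1-HIT; vc=[63,28]
#13 0x78→b15/s7 MISS; vc=[63,28,55]
#14 0xb8→b23/s7 MISS; vc=[63,28,55,15]
#15 0x78→b15/s7 VC-HIT; vc=[63,28,55,23]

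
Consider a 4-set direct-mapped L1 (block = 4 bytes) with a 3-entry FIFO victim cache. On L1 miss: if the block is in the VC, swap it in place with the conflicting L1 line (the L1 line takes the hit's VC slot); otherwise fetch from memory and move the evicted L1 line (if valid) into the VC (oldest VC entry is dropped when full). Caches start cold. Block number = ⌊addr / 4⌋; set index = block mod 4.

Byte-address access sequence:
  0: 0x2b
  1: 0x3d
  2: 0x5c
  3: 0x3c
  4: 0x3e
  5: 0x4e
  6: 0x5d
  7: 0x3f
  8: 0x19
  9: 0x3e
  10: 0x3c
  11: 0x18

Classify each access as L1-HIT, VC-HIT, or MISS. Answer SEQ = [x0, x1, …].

  [0] addr=0x2b blk=10 s=2: MISS | VC []
  [1] addr=0x3d blk=15 s=3: MISS | VC []
  [2] addr=0x5c blk=23 s=3: MISS | VC [15]
  [3] addr=0x3c blk=15 s=3: VC-HIT | VC [23]
  [4] addr=0x3e blk=15 s=3: L1-HIT | VC [23]
  [5] addr=0x4e blk=19 s=3: MISS | VC [23, 15]
  [6] addr=0x5d blk=23 s=3: VC-HIT | VC [19, 15]
  [7] addr=0x3f blk=15 s=3: VC-HIT | VC [19, 23]
  [8] addr=0x19 blk=6 s=2: MISS | VC [19, 23, 10]
  [9] addr=0x3e blk=15 s=3: L1-HIT | VC [19, 23, 10]
  [10] addr=0x3c blk=15 s=3: L1-HIT | VC [19, 23, 10]
  [11] addr=0x18 blk=6 s=2: L1-HIT | VC [19, 23, 10]

SEQ = [MISS, MISS, MISS, VC-HIT, L1-HIT, MISS, VC-HIT, VC-HIT, MISS, L1-HIT, L1-HIT, L1-HIT]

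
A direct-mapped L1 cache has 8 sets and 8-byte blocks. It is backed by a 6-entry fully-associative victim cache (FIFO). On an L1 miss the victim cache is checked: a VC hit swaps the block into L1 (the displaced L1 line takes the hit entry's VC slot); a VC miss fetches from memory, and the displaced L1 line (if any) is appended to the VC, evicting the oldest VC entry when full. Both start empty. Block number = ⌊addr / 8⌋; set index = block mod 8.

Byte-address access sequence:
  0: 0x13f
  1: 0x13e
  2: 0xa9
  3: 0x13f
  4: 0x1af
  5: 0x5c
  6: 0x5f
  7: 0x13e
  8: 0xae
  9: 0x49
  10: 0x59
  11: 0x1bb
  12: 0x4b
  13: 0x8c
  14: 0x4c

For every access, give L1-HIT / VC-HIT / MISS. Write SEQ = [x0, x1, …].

  [0] addr=0x13f blk=39 s=7: MISS | VC []
  [1] addr=0x13e blk=39 s=7: L1-HIT | VC []
  [2] addr=0xa9 blk=21 s=5: MISS | VC []
  [3] addr=0x13f blk=39 s=7: L1-HIT | VC []
  [4] addr=0x1af blk=53 s=5: MISS | VC [21]
  [5] addr=0x5c blk=11 s=3: MISS | VC [21]
  [6] addr=0x5f blk=11 s=3: L1-HIT | VC [21]
  [7] addr=0x13e blk=39 s=7: L1-HIT | VC [21]
  [8] addr=0xae blk=21 s=5: VC-HIT | VC [53]
  [9] addr=0x49 blk=9 s=1: MISS | VC [53]
  [10] addr=0x59 blk=11 s=3: L1-HIT | VC [53]
  [11] addr=0x1bb blk=55 s=7: MISS | VC [53, 39]
  [12] addr=0x4b blk=9 s=1: L1-HIT | VC [53, 39]
  [13] addr=0x8c blk=17 s=1: MISS | VC [53, 39, 9]
  [14] addr=0x4c blk=9 s=1: VC-HIT | VC [53, 39, 17]

SEQ = [MISS, L1-HIT, MISS, L1-HIT, MISS, MISS, L1-HIT, L1-HIT, VC-HIT, MISS, L1-HIT, MISS, L1-HIT, MISS, VC-HIT]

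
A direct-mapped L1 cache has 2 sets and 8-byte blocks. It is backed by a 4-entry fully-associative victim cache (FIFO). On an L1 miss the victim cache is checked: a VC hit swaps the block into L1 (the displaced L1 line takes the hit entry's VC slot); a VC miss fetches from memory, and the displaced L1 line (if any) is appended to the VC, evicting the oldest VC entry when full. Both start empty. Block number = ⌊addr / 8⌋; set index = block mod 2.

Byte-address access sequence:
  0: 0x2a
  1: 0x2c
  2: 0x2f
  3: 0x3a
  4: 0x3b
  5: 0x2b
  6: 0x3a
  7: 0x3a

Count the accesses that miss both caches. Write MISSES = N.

0: 0x2a (blk 5, set 1) → MISS  vc=[]
1: 0x2c (blk 5, set 1) → L1-HIT  vc=[]
2: 0x2f (blk 5, set 1) → L1-HIT  vc=[]
3: 0x3a (blk 7, set 1) → MISS  vc=[5]
4: 0x3b (blk 7, set 1) → L1-HIT  vc=[5]
5: 0x2b (blk 5, set 1) → VC-HIT  vc=[7]
6: 0x3a (blk 7, set 1) → VC-HIT  vc=[5]
7: 0x3a (blk 7, set 1) → L1-HIT  vc=[5]

MISSES = 2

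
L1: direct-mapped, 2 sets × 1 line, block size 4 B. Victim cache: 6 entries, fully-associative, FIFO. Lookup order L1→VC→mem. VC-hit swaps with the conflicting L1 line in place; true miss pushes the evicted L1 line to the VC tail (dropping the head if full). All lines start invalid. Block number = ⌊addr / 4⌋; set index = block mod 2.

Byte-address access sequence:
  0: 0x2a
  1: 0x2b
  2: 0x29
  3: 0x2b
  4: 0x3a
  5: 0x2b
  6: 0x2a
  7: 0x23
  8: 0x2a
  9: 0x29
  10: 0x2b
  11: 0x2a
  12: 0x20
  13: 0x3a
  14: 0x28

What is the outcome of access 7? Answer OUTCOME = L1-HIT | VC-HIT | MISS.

  [0] addr=0x2a blk=10 s=0: MISS | VC []
  [1] addr=0x2b blk=10 s=0: L1-HIT | VC []
  [2] addr=0x29 blk=10 s=0: L1-HIT | VC []
  [3] addr=0x2b blk=10 s=0: L1-HIT | VC []
  [4] addr=0x3a blk=14 s=0: MISS | VC [10]
  [5] addr=0x2b blk=10 s=0: VC-HIT | VC [14]
  [6] addr=0x2a blk=10 s=0: L1-HIT | VC [14]
  [7] addr=0x23 blk=8 s=0: MISS | VC [14, 10]
  [8] addr=0x2a blk=10 s=0: VC-HIT | VC [14, 8]
  [9] addr=0x29 blk=10 s=0: L1-HIT | VC [14, 8]
  [10] addr=0x2b blk=10 s=0: L1-HIT | VC [14, 8]
  [11] addr=0x2a blk=10 s=0: L1-HIT | VC [14, 8]
  [12] addr=0x20 blk=8 s=0: VC-HIT | VC [14, 10]
  [13] addr=0x3a blk=14 s=0: VC-HIT | VC [8, 10]
  [14] addr=0x28 blk=10 s=0: VC-HIT | VC [8, 14]

OUTCOME = MISS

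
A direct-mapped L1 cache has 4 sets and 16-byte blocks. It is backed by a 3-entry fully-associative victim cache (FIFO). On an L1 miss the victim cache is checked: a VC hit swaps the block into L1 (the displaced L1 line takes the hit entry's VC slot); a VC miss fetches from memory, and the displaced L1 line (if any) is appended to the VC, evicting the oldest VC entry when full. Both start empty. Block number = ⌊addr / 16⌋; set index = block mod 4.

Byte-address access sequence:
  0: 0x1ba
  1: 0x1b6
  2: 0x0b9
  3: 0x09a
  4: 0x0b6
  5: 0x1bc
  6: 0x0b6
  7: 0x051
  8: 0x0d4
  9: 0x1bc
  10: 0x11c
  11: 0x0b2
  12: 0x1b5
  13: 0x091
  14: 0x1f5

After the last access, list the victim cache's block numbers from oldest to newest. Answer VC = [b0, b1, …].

  [0] addr=0x1ba blk=27 s=3: MISS | VC []
  [1] addr=0x1b6 blk=27 s=3: L1-HIT | VC []
  [2] addr=0xb9 blk=11 s=3: MISS | VC [27]
  [3] addr=0x9a blk=9 s=1: MISS | VC [27]
  [4] addr=0xb6 blk=11 s=3: L1-HIT | VC [27]
  [5] addr=0x1bc blk=27 s=3: VC-HIT | VC [11]
  [6] addr=0xb6 blk=11 s=3: VC-HIT | VC [27]
  [7] addr=0x51 blk=5 s=1: MISS | VC [27, 9]
  [8] addr=0xd4 blk=13 s=1: MISS | VC [27, 9, 5]
  [9] addr=0x1bc blk=27 s=3: VC-HIT | VC [11, 9, 5]
  [10] addr=0x11c blk=17 s=1: MISS | VC [9, 5, 13]
  [11] addr=0xb2 blk=11 s=3: MISS | VC [5, 13, 27]
  [12] addr=0x1b5 blk=27 s=3: VC-HIT | VC [5, 13, 11]
  [13] addr=0x91 blk=9 s=1: MISS | VC [13, 11, 17]
  [14] addr=0x1f5 blk=31 s=3: MISS | VC [11, 17, 27]

VC = [11, 17, 27]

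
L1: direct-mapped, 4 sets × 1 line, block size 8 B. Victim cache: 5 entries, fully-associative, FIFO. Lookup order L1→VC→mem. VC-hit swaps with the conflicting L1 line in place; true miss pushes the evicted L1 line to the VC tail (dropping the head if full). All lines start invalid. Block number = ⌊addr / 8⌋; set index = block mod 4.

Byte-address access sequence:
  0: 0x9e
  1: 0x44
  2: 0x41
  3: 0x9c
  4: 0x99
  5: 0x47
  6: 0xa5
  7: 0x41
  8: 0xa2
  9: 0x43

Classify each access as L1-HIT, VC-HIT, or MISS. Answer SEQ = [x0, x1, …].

#0 0x9e→b19/s3 MISS; vc=[]
#1 0x44→b8/s0 MISS; vc=[]
#2 0x41→b8/s0 L1-HIT; vc=[]
#3 0x9c→b19/s3 L1-HIT; vc=[]
#4 0x99→b19/s3 L1-HIT; vc=[]
#5 0x47→b8/s0 L1-HIT; vc=[]
#6 0xa5→b20/s0 MISS; vc=[8]
#7 0x41→b8/s0 VC-HIT; vc=[20]
#8 0xa2→b20/s0 VC-HIT; vc=[8]
#9 0x43→b8/s0 VC-HIT; vc=[20]

SEQ = [MISS, MISS, L1-HIT, L1-HIT, L1-HIT, L1-HIT, MISS, VC-HIT, VC-HIT, VC-HIT]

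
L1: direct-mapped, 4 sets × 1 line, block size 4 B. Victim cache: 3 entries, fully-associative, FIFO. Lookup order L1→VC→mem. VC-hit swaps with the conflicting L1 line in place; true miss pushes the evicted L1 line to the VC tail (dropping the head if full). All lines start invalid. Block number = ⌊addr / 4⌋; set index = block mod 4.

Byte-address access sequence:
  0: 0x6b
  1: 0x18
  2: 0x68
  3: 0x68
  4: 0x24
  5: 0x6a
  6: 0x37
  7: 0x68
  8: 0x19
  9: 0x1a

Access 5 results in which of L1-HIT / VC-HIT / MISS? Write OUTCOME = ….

OUTCOME = L1-HIT

  [0] addr=0x6b blk=26 s=2: MISS | VC []
  [1] addr=0x18 blk=6 s=2: MISS | VC [26]
  [2] addr=0x68 blk=26 s=2: VC-HIT | VC [6]
  [3] addr=0x68 blk=26 s=2: L1-HIT | VC [6]
  [4] addr=0x24 blk=9 s=1: MISS | VC [6]
  [5] addr=0x6a blk=26 s=2: L1-HIT | VC [6]
  [6] addr=0x37 blk=13 s=1: MISS | VC [6, 9]
  [7] addr=0x68 blk=26 s=2: L1-HIT | VC [6, 9]
  [8] addr=0x19 blk=6 s=2: VC-HIT | VC [26, 9]
  [9] addr=0x1a blk=6 s=2: L1-HIT | VC [26, 9]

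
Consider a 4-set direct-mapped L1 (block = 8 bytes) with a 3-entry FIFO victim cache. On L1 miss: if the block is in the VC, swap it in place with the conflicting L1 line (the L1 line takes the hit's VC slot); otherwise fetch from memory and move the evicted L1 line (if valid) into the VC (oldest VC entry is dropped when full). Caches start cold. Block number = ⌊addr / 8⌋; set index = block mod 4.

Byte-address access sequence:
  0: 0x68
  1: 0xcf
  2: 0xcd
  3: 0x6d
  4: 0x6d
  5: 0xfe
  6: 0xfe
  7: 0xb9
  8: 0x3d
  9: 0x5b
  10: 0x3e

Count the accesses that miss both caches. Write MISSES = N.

MISSES = 6

#0 0x68→b13/s1 MISS; vc=[]
#1 0xcf→b25/s1 MISS; vc=[13]
#2 0xcd→b25/s1 L1-HIT; vc=[13]
#3 0x6d→b13/s1 VC-HIT; vc=[25]
#4 0x6d→b13/s1 L1-HIT; vc=[25]
#5 0xfe→b31/s3 MISS; vc=[25]
#6 0xfe→b31/s3 L1-HIT; vc=[25]
#7 0xb9→b23/s3 MISS; vc=[25,31]
#8 0x3d→b7/s3 MISS; vc=[25,31,23]
#9 0x5b→b11/s3 MISS; vc=[31,23,7]
#10 0x3e→b7/s3 VC-HIT; vc=[31,23,11]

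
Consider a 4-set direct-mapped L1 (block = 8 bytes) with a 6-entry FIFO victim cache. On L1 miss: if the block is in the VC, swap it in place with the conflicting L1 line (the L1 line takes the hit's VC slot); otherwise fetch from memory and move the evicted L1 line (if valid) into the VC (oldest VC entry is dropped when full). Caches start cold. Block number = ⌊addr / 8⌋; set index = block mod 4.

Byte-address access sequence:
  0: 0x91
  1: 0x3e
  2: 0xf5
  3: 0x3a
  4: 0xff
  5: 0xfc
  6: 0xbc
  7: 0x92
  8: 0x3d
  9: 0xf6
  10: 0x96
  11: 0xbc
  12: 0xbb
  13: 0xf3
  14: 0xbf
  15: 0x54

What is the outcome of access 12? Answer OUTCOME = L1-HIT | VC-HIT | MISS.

0: 0x91 (blk 18, set 2) → MISS  vc=[]
1: 0x3e (blk 7, set 3) → MISS  vc=[]
2: 0xf5 (blk 30, set 2) → MISS  vc=[18]
3: 0x3a (blk 7, set 3) → L1-HIT  vc=[18]
4: 0xff (blk 31, set 3) → MISS  vc=[18, 7]
5: 0xfc (blk 31, set 3) → L1-HIT  vc=[18, 7]
6: 0xbc (blk 23, set 3) → MISS  vc=[18, 7, 31]
7: 0x92 (blk 18, set 2) → VC-HIT  vc=[30, 7, 31]
8: 0x3d (blk 7, set 3) → VC-HIT  vc=[30, 23, 31]
9: 0xf6 (blk 30, set 2) → VC-HIT  vc=[18, 23, 31]
10: 0x96 (blk 18, set 2) → VC-HIT  vc=[30, 23, 31]
11: 0xbc (blk 23, set 3) → VC-HIT  vc=[30, 7, 31]
12: 0xbb (blk 23, set 3) → L1-HIT  vc=[30, 7, 31]
13: 0xf3 (blk 30, set 2) → VC-HIT  vc=[18, 7, 31]
14: 0xbf (blk 23, set 3) → L1-HIT  vc=[18, 7, 31]
15: 0x54 (blk 10, set 2) → MISS  vc=[18, 7, 31, 30]

OUTCOME = L1-HIT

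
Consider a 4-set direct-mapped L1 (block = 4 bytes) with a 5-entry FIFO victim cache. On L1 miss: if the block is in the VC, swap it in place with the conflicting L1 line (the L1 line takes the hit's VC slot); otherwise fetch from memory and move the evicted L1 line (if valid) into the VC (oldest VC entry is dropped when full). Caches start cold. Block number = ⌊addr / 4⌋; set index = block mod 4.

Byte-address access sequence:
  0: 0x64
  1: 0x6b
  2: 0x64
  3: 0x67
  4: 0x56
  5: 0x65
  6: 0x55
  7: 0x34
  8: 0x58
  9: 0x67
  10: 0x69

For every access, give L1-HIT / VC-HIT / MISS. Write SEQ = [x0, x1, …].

SEQ = [MISS, MISS, L1-HIT, L1-HIT, MISS, VC-HIT, VC-HIT, MISS, MISS, VC-HIT, VC-HIT]

0: 0x64 (blk 25, set 1) → MISS  vc=[]
1: 0x6b (blk 26, set 2) → MISS  vc=[]
2: 0x64 (blk 25, set 1) → L1-HIT  vc=[]
3: 0x67 (blk 25, set 1) → L1-HIT  vc=[]
4: 0x56 (blk 21, set 1) → MISS  vc=[25]
5: 0x65 (blk 25, set 1) → VC-HIT  vc=[21]
6: 0x55 (blk 21, set 1) → VC-HIT  vc=[25]
7: 0x34 (blk 13, set 1) → MISS  vc=[25, 21]
8: 0x58 (blk 22, set 2) → MISS  vc=[25, 21, 26]
9: 0x67 (blk 25, set 1) → VC-HIT  vc=[13, 21, 26]
10: 0x69 (blk 26, set 2) → VC-HIT  vc=[13, 21, 22]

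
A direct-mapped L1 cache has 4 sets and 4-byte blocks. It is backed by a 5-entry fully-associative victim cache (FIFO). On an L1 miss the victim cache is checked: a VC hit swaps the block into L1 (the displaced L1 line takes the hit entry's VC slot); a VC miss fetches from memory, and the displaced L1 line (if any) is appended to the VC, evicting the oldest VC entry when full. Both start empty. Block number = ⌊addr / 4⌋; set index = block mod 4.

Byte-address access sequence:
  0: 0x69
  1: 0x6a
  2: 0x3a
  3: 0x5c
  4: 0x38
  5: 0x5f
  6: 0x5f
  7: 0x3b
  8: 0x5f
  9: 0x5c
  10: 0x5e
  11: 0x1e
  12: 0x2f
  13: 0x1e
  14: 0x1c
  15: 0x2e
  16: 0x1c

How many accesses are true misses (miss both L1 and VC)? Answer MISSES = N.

MISSES = 5

  [0] addr=0x69 blk=26 s=2: MISS | VC []
  [1] addr=0x6a blk=26 s=2: L1-HIT | VC []
  [2] addr=0x3a blk=14 s=2: MISS | VC [26]
  [3] addr=0x5c blk=23 s=3: MISS | VC [26]
  [4] addr=0x38 blk=14 s=2: L1-HIT | VC [26]
  [5] addr=0x5f blk=23 s=3: L1-HIT | VC [26]
  [6] addr=0x5f blk=23 s=3: L1-HIT | VC [26]
  [7] addr=0x3b blk=14 s=2: L1-HIT | VC [26]
  [8] addr=0x5f blk=23 s=3: L1-HIT | VC [26]
  [9] addr=0x5c blk=23 s=3: L1-HIT | VC [26]
  [10] addr=0x5e blk=23 s=3: L1-HIT | VC [26]
  [11] addr=0x1e blk=7 s=3: MISS | VC [26, 23]
  [12] addr=0x2f blk=11 s=3: MISS | VC [26, 23, 7]
  [13] addr=0x1e blk=7 s=3: VC-HIT | VC [26, 23, 11]
  [14] addr=0x1c blk=7 s=3: L1-HIT | VC [26, 23, 11]
  [15] addr=0x2e blk=11 s=3: VC-HIT | VC [26, 23, 7]
  [16] addr=0x1c blk=7 s=3: VC-HIT | VC [26, 23, 11]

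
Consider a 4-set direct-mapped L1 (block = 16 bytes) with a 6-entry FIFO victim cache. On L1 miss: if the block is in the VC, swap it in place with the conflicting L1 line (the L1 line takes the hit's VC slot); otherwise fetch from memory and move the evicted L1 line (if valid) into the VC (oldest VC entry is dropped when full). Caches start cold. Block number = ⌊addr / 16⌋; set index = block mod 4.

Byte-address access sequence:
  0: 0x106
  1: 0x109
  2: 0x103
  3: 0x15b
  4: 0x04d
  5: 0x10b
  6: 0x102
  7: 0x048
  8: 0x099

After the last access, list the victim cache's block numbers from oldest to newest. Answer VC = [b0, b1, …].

VC = [16, 21]

#0 0x106→b16/s0 MISS; vc=[]
#1 0x109→b16/s0 L1-HIT; vc=[]
#2 0x103→b16/s0 L1-HIT; vc=[]
#3 0x15b→b21/s1 MISS; vc=[]
#4 0x4d→b4/s0 MISS; vc=[16]
#5 0x10b→b16/s0 VC-HIT; vc=[4]
#6 0x102→b16/s0 L1-HIT; vc=[4]
#7 0x48→b4/s0 VC-HIT; vc=[16]
#8 0x99→b9/s1 MISS; vc=[16,21]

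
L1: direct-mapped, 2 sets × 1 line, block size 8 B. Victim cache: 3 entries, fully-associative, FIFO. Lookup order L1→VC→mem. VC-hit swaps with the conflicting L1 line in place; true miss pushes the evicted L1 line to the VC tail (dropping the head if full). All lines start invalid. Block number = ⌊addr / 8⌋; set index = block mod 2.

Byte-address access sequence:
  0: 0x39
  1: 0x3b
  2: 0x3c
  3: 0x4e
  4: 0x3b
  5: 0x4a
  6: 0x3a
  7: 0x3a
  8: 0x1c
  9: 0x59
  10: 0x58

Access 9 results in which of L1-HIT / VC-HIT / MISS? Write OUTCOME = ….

OUTCOME = MISS

  [0] addr=0x39 blk=7 s=1: MISS | VC []
  [1] addr=0x3b blk=7 s=1: L1-HIT | VC []
  [2] addr=0x3c blk=7 s=1: L1-HIT | VC []
  [3] addr=0x4e blk=9 s=1: MISS | VC [7]
  [4] addr=0x3b blk=7 s=1: VC-HIT | VC [9]
  [5] addr=0x4a blk=9 s=1: VC-HIT | VC [7]
  [6] addr=0x3a blk=7 s=1: VC-HIT | VC [9]
  [7] addr=0x3a blk=7 s=1: L1-HIT | VC [9]
  [8] addr=0x1c blk=3 s=1: MISS | VC [9, 7]
  [9] addr=0x59 blk=11 s=1: MISS | VC [9, 7, 3]
  [10] addr=0x58 blk=11 s=1: L1-HIT | VC [9, 7, 3]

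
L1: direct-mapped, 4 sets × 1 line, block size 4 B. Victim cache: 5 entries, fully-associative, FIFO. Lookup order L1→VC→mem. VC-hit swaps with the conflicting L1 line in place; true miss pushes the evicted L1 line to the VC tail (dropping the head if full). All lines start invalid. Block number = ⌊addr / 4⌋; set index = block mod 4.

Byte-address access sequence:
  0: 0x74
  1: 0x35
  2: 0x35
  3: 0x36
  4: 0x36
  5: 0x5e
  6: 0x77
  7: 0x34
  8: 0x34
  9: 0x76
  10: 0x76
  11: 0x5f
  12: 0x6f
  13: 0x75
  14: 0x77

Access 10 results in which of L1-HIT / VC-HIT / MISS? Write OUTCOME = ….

OUTCOME = L1-HIT

#0 0x74→b29/s1 MISS; vc=[]
#1 0x35→b13/s1 MISS; vc=[29]
#2 0x35→b13/s1 L1-HIT; vc=[29]
#3 0x36→b13/s1 L1-HIT; vc=[29]
#4 0x36→b13/s1 L1-HIT; vc=[29]
#5 0x5e→b23/s3 MISS; vc=[29]
#6 0x77→b29/s1 VC-HIT; vc=[13]
#7 0x34→b13/s1 VC-HIT; vc=[29]
#8 0x34→b13/s1 L1-HIT; vc=[29]
#9 0x76→b29/s1 VC-HIT; vc=[13]
#10 0x76→b29/s1 L1-HIT; vc=[13]
#11 0x5f→b23/s3 L1-HIT; vc=[13]
#12 0x6f→b27/s3 MISS; vc=[13,23]
#13 0x75→b29/s1 L1-HIT; vc=[13,23]
#14 0x77→b29/s1 L1-HIT; vc=[13,23]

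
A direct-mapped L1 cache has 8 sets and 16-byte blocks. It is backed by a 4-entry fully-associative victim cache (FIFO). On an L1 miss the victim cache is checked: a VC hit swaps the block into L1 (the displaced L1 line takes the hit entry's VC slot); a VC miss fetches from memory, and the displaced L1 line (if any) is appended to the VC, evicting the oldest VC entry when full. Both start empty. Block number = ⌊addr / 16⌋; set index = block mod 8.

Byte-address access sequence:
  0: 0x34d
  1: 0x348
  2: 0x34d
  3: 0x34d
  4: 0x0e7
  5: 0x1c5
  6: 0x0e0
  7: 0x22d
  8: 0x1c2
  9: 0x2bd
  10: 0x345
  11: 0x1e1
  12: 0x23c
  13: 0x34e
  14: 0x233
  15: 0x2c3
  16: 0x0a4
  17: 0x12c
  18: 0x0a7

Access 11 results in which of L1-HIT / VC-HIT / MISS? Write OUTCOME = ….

OUTCOME = MISS

  [0] addr=0x34d blk=52 s=4: MISS | VC []
  [1] addr=0x348 blk=52 s=4: L1-HIT | VC []
  [2] addr=0x34d blk=52 s=4: L1-HIT | VC []
  [3] addr=0x34d blk=52 s=4: L1-HIT | VC []
  [4] addr=0xe7 blk=14 s=6: MISS | VC []
  [5] addr=0x1c5 blk=28 s=4: MISS | VC [52]
  [6] addr=0xe0 blk=14 s=6: L1-HIT | VC [52]
  [7] addr=0x22d blk=34 s=2: MISS | VC [52]
  [8] addr=0x1c2 blk=28 s=4: L1-HIT | VC [52]
  [9] addr=0x2bd blk=43 s=3: MISS | VC [52]
  [10] addr=0x345 blk=52 s=4: VC-HIT | VC [28]
  [11] addr=0x1e1 blk=30 s=6: MISS | VC [28, 14]
  [12] addr=0x23c blk=35 s=3: MISS | VC [28, 14, 43]
  [13] addr=0x34e blk=52 s=4: L1-HIT | VC [28, 14, 43]
  [14] addr=0x233 blk=35 s=3: L1-HIT | VC [28, 14, 43]
  [15] addr=0x2c3 blk=44 s=4: MISS | VC [28, 14, 43, 52]
  [16] addr=0xa4 blk=10 s=2: MISS | VC [14, 43, 52, 34]
  [17] addr=0x12c blk=18 s=2: MISS | VC [43, 52, 34, 10]
  [18] addr=0xa7 blk=10 s=2: VC-HIT | VC [43, 52, 34, 18]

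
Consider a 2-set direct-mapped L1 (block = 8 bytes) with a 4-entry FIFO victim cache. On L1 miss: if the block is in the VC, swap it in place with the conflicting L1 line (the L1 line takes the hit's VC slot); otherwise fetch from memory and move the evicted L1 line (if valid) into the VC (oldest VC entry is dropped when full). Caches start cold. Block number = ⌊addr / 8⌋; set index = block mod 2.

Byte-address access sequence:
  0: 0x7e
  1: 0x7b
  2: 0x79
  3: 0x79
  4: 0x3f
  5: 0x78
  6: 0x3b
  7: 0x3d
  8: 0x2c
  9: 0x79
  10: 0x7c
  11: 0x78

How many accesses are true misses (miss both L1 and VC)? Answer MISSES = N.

0: 0x7e (blk 15, set 1) → MISS  vc=[]
1: 0x7b (blk 15, set 1) → L1-HIT  vc=[]
2: 0x79 (blk 15, set 1) → L1-HIT  vc=[]
3: 0x79 (blk 15, set 1) → L1-HIT  vc=[]
4: 0x3f (blk 7, set 1) → MISS  vc=[15]
5: 0x78 (blk 15, set 1) → VC-HIT  vc=[7]
6: 0x3b (blk 7, set 1) → VC-HIT  vc=[15]
7: 0x3d (blk 7, set 1) → L1-HIT  vc=[15]
8: 0x2c (blk 5, set 1) → MISS  vc=[15, 7]
9: 0x79 (blk 15, set 1) → VC-HIT  vc=[5, 7]
10: 0x7c (blk 15, set 1) → L1-HIT  vc=[5, 7]
11: 0x78 (blk 15, set 1) → L1-HIT  vc=[5, 7]

MISSES = 3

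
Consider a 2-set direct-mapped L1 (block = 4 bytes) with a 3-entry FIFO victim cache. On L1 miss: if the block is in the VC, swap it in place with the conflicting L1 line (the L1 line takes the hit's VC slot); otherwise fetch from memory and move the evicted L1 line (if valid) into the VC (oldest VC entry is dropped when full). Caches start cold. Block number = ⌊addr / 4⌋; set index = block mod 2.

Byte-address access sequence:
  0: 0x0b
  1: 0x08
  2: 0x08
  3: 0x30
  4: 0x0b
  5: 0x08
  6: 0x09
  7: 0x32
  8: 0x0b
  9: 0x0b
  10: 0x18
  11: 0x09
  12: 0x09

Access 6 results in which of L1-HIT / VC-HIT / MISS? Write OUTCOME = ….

  [0] addr=0xb blk=2 s=0: MISS | VC []
  [1] addr=0x8 blk=2 s=0: L1-HIT | VC []
  [2] addr=0x8 blk=2 s=0: L1-HIT | VC []
  [3] addr=0x30 blk=12 s=0: MISS | VC [2]
  [4] addr=0xb blk=2 s=0: VC-HIT | VC [12]
  [5] addr=0x8 blk=2 s=0: L1-HIT | VC [12]
  [6] addr=0x9 blk=2 s=0: L1-HIT | VC [12]
  [7] addr=0x32 blk=12 s=0: VC-HIT | VC [2]
  [8] addr=0xb blk=2 s=0: VC-HIT | VC [12]
  [9] addr=0xb blk=2 s=0: L1-HIT | VC [12]
  [10] addr=0x18 blk=6 s=0: MISS | VC [12, 2]
  [11] addr=0x9 blk=2 s=0: VC-HIT | VC [12, 6]
  [12] addr=0x9 blk=2 s=0: L1-HIT | VC [12, 6]

OUTCOME = L1-HIT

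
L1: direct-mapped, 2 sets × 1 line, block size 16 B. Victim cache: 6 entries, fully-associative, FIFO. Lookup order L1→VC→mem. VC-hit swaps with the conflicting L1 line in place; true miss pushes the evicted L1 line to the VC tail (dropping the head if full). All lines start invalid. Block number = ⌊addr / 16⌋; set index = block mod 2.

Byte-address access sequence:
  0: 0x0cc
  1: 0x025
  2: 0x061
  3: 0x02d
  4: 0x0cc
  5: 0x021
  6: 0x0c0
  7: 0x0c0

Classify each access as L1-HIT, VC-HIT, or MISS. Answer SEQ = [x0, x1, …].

  [0] addr=0xcc blk=12 s=0: MISS | VC []
  [1] addr=0x25 blk=2 s=0: MISS | VC [12]
  [2] addr=0x61 blk=6 s=0: MISS | VC [12, 2]
  [3] addr=0x2d blk=2 s=0: VC-HIT | VC [12, 6]
  [4] addr=0xcc blk=12 s=0: VC-HIT | VC [2, 6]
  [5] addr=0x21 blk=2 s=0: VC-HIT | VC [12, 6]
  [6] addr=0xc0 blk=12 s=0: VC-HIT | VC [2, 6]
  [7] addr=0xc0 blk=12 s=0: L1-HIT | VC [2, 6]

SEQ = [MISS, MISS, MISS, VC-HIT, VC-HIT, VC-HIT, VC-HIT, L1-HIT]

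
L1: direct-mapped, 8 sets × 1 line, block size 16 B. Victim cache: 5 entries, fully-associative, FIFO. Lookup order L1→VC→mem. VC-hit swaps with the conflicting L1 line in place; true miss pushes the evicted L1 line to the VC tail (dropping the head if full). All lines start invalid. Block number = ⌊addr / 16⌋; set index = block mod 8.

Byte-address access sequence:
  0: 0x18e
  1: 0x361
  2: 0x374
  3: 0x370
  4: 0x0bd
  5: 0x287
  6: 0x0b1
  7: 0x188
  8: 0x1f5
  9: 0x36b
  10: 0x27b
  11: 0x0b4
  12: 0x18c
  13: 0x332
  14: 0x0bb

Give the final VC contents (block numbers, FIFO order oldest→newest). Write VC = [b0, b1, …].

#0 0x18e→b24/s0 MISS; vc=[]
#1 0x361→b54/s6 MISS; vc=[]
#2 0x374→b55/s7 MISS; vc=[]
#3 0x370→b55/s7 L1-HIT; vc=[]
#4 0xbd→b11/s3 MISS; vc=[]
#5 0x287→b40/s0 MISS; vc=[24]
#6 0xb1→b11/s3 L1-HIT; vc=[24]
#7 0x188→b24/s0 VC-HIT; vc=[40]
#8 0x1f5→b31/s7 MISS; vc=[40,55]
#9 0x36b→b54/s6 L1-HIT; vc=[40,55]
#10 0x27b→b39/s7 MISS; vc=[40,55,31]
#11 0xb4→b11/s3 L1-HIT; vc=[40,55,31]
#12 0x18c→b24/s0 L1-HIT; vc=[40,55,31]
#13 0x332→b51/s3 MISS; vc=[40,55,31,11]
#14 0xbb→b11/s3 VC-HIT; vc=[40,55,31,51]

VC = [40, 55, 31, 51]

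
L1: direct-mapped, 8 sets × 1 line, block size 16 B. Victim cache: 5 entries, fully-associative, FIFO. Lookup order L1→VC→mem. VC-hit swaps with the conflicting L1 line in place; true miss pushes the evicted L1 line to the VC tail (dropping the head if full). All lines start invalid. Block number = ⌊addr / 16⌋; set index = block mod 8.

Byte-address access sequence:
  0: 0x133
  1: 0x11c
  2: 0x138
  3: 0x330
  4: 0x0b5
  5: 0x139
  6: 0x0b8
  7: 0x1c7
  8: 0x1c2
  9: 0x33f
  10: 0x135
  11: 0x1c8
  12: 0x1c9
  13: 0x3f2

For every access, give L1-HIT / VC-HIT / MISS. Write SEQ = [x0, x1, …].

  [0] addr=0x133 blk=19 s=3: MISS | VC []
  [1] addr=0x11c blk=17 s=1: MISS | VC []
  [2] addr=0x138 blk=19 s=3: L1-HIT | VC []
  [3] addr=0x330 blk=51 s=3: MISS | VC [19]
  [4] addr=0xb5 blk=11 s=3: MISS | VC [19, 51]
  [5] addr=0x139 blk=19 s=3: VC-HIT | VC [11, 51]
  [6] addr=0xb8 blk=11 s=3: VC-HIT | VC [19, 51]
  [7] addr=0x1c7 blk=28 s=4: MISS | VC [19, 51]
  [8] addr=0x1c2 blk=28 s=4: L1-HIT | VC [19, 51]
  [9] addr=0x33f blk=51 s=3: VC-HIT | VC [19, 11]
  [10] addr=0x135 blk=19 s=3: VC-HIT | VC [51, 11]
  [11] addr=0x1c8 blk=28 s=4: L1-HIT | VC [51, 11]
  [12] addr=0x1c9 blk=28 s=4: L1-HIT | VC [51, 11]
  [13] addr=0x3f2 blk=63 s=7: MISS | VC [51, 11]

SEQ = [MISS, MISS, L1-HIT, MISS, MISS, VC-HIT, VC-HIT, MISS, L1-HIT, VC-HIT, VC-HIT, L1-HIT, L1-HIT, MISS]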